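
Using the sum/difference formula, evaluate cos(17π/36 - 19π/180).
cos(17π/36 - 19π/180) = cos 17π/36 cos 19π/180 + sin 17π/36 sin 19π/180 = 0.4067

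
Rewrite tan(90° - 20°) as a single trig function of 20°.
tan(90° - 20°) = cot(20°)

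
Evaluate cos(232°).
cos(232°) = -0.6157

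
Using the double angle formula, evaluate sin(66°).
sin(66°) = 2 sin 33° cos 33° = 0.9135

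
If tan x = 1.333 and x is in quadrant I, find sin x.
sin x = 0.7999 (using tan²x + 1 = sec²x)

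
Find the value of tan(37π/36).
tan(37π/36) = 0.08749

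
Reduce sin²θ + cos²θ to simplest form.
sin²θ + cos²θ = 1 (using Pythagorean identity)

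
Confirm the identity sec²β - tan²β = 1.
LHS = 1/cos²β - sin²β/cos²β = (1 - sin²β)/cos²β = cos²β/cos²β = 1 = RHS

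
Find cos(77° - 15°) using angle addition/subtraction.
cos(77° - 15°) = cos 77° cos 15° + sin 77° sin 15° = 0.4695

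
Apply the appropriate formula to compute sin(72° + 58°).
sin(72° + 58°) = sin 72° cos 58° + cos 72° sin 58° = 0.766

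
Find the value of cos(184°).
cos(184°) = -0.9976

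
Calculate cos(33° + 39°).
cos(33° + 39°) = cos 33° cos 39° - sin 33° sin 39° = 0.309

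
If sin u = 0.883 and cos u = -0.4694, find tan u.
tan u = sin u / cos u = -1.881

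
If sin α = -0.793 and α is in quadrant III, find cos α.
cos α = -0.6092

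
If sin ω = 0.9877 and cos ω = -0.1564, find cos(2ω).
cos(2ω) = cos²ω - sin²ω = -0.9511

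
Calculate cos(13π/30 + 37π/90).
cos(13π/30 + 37π/90) = cos 13π/30 cos 37π/90 - sin 13π/30 sin 37π/90 = -0.8829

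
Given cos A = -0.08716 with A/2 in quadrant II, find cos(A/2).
cos(A/2) = ±√((1 + cos A)/2); negative since A/2 ∈ QII, so cos(A/2) = -0.6756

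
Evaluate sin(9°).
sin(9°) = 0.1564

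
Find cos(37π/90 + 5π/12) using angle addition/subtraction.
cos(37π/90 + 5π/12) = cos 37π/90 cos 5π/12 - sin 37π/90 sin 5π/12 = -0.8572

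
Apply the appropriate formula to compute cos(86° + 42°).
cos(86° + 42°) = cos 86° cos 42° - sin 86° sin 42° = -0.6157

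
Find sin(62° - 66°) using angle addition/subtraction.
sin(62° - 66°) = sin 62° cos 66° - cos 62° sin 66° = -0.06976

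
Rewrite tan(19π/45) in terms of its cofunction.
tan(19π/45) = cot(π/2 - 19π/45) = cot(7π/90)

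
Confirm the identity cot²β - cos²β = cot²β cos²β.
LHS = cos²β/sin²β - cos²β = cos²β(1/sin²β - 1) = cos²β · (1 - sin²β)/sin²β = cos²β · cos²β/sin²β = cos²β · cot²β = RHS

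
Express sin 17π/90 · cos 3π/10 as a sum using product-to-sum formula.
sin 17π/90 cos 3π/10 = (1/2)[sin(17π/90+3π/10) + sin(17π/90-3π/10)]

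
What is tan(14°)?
tan(14°) = 0.2493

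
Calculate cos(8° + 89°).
cos(8° + 89°) = cos 8° cos 89° - sin 8° sin 89° = -0.1219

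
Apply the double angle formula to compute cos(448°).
cos(448°) = cos²224° - sin²224° = 0.0349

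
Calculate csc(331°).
csc(331°) = -2.063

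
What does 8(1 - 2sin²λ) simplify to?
8(1 - 2sin²λ) = 8(cos(2λ)) (using Double angle)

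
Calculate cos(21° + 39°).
cos(21° + 39°) = cos 21° cos 39° - sin 21° sin 39° = 1/2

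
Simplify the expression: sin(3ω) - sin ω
sin(3ω) - sin ω = 2 cos(2ω) sin ω (using Sum-to-product)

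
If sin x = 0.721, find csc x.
csc x = 1/sin x = 1.387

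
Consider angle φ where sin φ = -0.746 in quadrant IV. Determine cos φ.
cos φ = √(1 - sin²φ) = 0.6659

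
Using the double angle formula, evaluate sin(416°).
sin(416°) = 2 sin 208° cos 208° = 0.829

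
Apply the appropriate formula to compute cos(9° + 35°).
cos(9° + 35°) = cos 9° cos 35° - sin 9° sin 35° = 0.7193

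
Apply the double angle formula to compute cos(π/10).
cos(π/10) = cos²π/20 - sin²π/20 = 0.9511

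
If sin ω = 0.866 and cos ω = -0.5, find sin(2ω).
sin(2ω) = 2 sin ω cos ω = -0.866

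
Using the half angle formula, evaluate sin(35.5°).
sin(35.5°) = √((1 - cos 71°)/2) = 0.5807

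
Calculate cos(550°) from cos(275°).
cos(550°) = cos²275° - sin²275° = -0.9848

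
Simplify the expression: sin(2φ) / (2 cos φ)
sin(2φ) / (2 cos φ) = sin φ (using Double angle)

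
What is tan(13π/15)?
tan(13π/15) = -0.4452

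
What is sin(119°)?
sin(119°) = 0.8746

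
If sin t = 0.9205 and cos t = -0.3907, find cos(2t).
cos(2t) = cos²t - sin²t = -0.6947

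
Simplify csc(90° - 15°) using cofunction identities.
csc(90° - 15°) = sec(15°)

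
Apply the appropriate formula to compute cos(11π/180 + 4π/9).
cos(11π/180 + 4π/9) = cos 11π/180 cos 4π/9 - sin 11π/180 sin 4π/9 = -0.01745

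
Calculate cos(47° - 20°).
cos(47° - 20°) = cos 47° cos 20° + sin 47° sin 20° = 0.891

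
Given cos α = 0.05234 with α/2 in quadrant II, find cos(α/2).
cos(α/2) = ±√((1 + cos α)/2); negative since α/2 ∈ QII, so cos(α/2) = -0.7254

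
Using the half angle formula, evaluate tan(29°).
tan(29°) = sin 58° / (1 + cos 58°) = 0.5543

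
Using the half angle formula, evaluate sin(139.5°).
sin(139.5°) = √((1 - cos 279°)/2) = 0.6494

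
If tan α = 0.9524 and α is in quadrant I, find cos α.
cos α = 0.7241 (using tan²α + 1 = sec²α)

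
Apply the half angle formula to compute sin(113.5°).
sin(113.5°) = √((1 - cos 227°)/2) = 0.9171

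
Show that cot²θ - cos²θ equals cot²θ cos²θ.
LHS = cos²θ/sin²θ - cos²θ = cos²θ(1/sin²θ - 1) = cos²θ · (1 - sin²θ)/sin²θ = cos²θ · cos²θ/sin²θ = cos²θ · cot²θ = RHS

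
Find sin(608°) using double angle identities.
sin(608°) = 2 sin 304° cos 304° = -0.9272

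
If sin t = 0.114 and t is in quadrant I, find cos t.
cos t = 0.9935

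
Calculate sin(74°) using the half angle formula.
sin(74°) = √((1 - cos 148°)/2) = 0.9613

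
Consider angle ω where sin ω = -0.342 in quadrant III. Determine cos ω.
cos ω = ±√(1 - sin²ω) = -0.9397 (negative in QIII)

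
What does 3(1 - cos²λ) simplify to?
3(1 - cos²λ) = 3(sin²λ) (using Pythagorean identity)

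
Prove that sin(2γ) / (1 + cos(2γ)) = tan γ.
LHS = 2 sin γ cos γ / (2cos²γ) = sin γ/cos γ = tan γ = RHS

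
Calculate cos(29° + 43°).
cos(29° + 43°) = cos 29° cos 43° - sin 29° sin 43° = 0.309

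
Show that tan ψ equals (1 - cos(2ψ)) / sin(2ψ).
RHS = 2sin²ψ / (2 sin ψ cos ψ) = sin ψ/cos ψ = tan ψ = LHS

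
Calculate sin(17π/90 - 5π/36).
sin(17π/90 - 5π/36) = sin 17π/90 cos 5π/36 - cos 17π/90 sin 5π/36 = 0.1564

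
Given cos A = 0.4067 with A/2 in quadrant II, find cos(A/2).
cos(A/2) = ±√((1 + cos A)/2); negative since A/2 ∈ QII, so cos(A/2) = -0.8387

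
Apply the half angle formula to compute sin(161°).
sin(161°) = √((1 - cos 322°)/2) = 0.3256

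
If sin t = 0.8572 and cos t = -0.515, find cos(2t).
cos(2t) = cos²t - sin²t = -0.4696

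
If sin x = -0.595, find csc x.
csc x = 1/sin x = -1.681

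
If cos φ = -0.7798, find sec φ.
sec φ = 1/cos φ = -1.282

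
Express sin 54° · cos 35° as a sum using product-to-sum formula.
sin 54° cos 35° = (1/2)[sin(54°+35°) + sin(54°-35°)]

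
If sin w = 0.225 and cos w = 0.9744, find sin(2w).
sin(2w) = 2 sin w cos w = 0.4385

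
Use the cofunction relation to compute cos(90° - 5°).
cos(90° - 5°) = sin(5°) = 0.08716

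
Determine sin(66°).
sin(66°) = 0.9135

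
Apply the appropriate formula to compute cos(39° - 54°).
cos(39° - 54°) = cos 39° cos 54° + sin 39° sin 54° = (√6+√2)/4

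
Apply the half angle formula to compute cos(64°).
cos(64°) = √((1 + cos 128°)/2) = 0.4384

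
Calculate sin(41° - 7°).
sin(41° - 7°) = sin 41° cos 7° - cos 41° sin 7° = 0.5592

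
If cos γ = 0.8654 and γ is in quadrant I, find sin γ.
sin γ = 0.5011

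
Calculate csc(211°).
csc(211°) = -1.942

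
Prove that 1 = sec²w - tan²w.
RHS = 1/cos²w - sin²w/cos²w = (1 - sin²w)/cos²w = cos²w/cos²w = 1 = LHS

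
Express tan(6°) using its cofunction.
tan(6°) = cot(90° - 6°) = cot(84°)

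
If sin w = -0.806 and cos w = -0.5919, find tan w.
tan w = sin w / cos w = 1.362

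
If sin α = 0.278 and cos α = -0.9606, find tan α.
tan α = sin α / cos α = -0.2894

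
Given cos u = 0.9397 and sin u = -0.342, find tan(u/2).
tan(u/2) = sin u / (1 + cos u) = -0.1763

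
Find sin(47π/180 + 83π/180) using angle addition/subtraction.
sin(47π/180 + 83π/180) = sin 47π/180 cos 83π/180 + cos 47π/180 sin 83π/180 = 0.766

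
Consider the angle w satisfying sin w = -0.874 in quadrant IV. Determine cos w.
cos w = √(1 - sin²w) = 0.4859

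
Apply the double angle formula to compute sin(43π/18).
sin(43π/18) = 2 sin 43π/36 cos 43π/36 = 0.9397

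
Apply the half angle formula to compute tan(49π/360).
tan(49π/360) = sin 49π/180 / (1 + cos 49π/180) = 0.4557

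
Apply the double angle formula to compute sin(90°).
sin(90°) = 2 sin 45° cos 45° = 1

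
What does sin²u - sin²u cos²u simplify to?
sin²u - sin²u cos²u = sin⁴u (using Factoring)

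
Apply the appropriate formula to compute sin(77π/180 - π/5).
sin(77π/180 - π/5) = sin 77π/180 cos π/5 - cos 77π/180 sin π/5 = 0.6561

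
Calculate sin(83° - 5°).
sin(83° - 5°) = sin 83° cos 5° - cos 83° sin 5° = 0.9781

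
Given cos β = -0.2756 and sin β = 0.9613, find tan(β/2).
tan(β/2) = sin β / (1 + cos β) = 1.327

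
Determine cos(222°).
cos(222°) = -0.7431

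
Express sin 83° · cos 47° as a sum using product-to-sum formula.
sin 83° cos 47° = (1/2)[sin(83°+47°) + sin(83°-47°)]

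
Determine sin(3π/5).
sin(3π/5) = 0.9511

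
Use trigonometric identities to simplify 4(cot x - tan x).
4(cot x - tan x) = 4(2 cot(2x)) (using Double angle)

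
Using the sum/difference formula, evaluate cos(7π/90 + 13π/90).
cos(7π/90 + 13π/90) = cos 7π/90 cos 13π/90 - sin 7π/90 sin 13π/90 = 0.766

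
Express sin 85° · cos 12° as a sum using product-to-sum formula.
sin 85° cos 12° = (1/2)[sin(85°+12°) + sin(85°-12°)]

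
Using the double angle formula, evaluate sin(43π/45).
sin(43π/45) = 2 sin 43π/90 cos 43π/90 = 0.1392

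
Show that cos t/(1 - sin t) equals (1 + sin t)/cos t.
RHS = (1 + sin t)(1 - sin t) / (cos t(1 - sin t)) = (1 - sin²t) / (cos t(1 - sin t)) = cos²t / (cos t(1 - sin t)) = cos t/(1 - sin t) = LHS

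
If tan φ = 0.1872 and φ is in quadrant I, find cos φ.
cos φ = 0.9829 (using tan²φ + 1 = sec²φ)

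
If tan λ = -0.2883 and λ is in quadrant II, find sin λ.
sin λ = 0.277 (using tan²λ + 1 = sec²λ)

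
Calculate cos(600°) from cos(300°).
cos(600°) = cos²300° - sin²300° = -1/2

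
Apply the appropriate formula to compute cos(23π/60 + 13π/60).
cos(23π/60 + 13π/60) = cos 23π/60 cos 13π/60 - sin 23π/60 sin 13π/60 = -0.309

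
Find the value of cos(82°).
cos(82°) = 0.1392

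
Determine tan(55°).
tan(55°) = 1.428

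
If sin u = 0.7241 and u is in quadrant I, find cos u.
cos u = 0.6897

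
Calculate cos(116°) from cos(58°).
cos(116°) = cos²58° - sin²58° = -0.4384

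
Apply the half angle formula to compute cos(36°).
cos(36°) = √((1 + cos 72°)/2) = 0.809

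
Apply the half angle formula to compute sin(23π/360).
sin(23π/360) = √((1 - cos 23π/180)/2) = 0.1994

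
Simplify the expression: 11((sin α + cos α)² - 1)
11((sin α + cos α)² - 1) = 11(sin(2α)) (using Pythagorean + double angle)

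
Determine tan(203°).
tan(203°) = 0.4245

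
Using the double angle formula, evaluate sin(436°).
sin(436°) = 2 sin 218° cos 218° = 0.9703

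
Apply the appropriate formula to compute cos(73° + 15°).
cos(73° + 15°) = cos 73° cos 15° - sin 73° sin 15° = 0.0349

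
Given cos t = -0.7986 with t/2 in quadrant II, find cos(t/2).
cos(t/2) = ±√((1 + cos t)/2); negative since t/2 ∈ QII, so cos(t/2) = -0.3173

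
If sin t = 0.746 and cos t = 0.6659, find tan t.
tan t = sin t / cos t = 1.12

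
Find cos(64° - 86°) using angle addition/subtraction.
cos(64° - 86°) = cos 64° cos 86° + sin 64° sin 86° = 0.9272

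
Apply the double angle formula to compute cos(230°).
cos(230°) = 1 - 2sin²115° = -0.6428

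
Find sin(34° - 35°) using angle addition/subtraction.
sin(34° - 35°) = sin 34° cos 35° - cos 34° sin 35° = -0.01745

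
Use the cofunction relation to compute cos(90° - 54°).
cos(90° - 54°) = sin(54°) = 0.809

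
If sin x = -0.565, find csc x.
csc x = 1/sin x = -1.77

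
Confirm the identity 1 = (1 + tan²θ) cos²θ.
RHS = sec²θ · cos²θ = (1/cos²θ) · cos²θ = 1 = LHS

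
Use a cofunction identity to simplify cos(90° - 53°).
cos(90° - 53°) = sin(53°)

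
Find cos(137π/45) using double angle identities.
cos(137π/45) = 1 - 2sin²137π/90 = -0.9903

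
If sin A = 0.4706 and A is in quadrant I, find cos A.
cos A = 0.8823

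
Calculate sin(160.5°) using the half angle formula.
sin(160.5°) = √((1 - cos 321°)/2) = 0.3338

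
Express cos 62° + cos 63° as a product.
cos 62° + cos 63° = 2 cos(62.5°) cos(-0.5°)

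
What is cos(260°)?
cos(260°) = -0.1736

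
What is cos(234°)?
cos(234°) = -0.5878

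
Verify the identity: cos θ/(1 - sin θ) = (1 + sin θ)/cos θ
RHS = (1 + sin θ)(1 - sin θ) / (cos θ(1 - sin θ)) = (1 - sin²θ) / (cos θ(1 - sin θ)) = cos²θ / (cos θ(1 - sin θ)) = cos θ/(1 - sin θ) = LHS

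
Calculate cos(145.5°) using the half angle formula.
cos(145.5°) = -√((1 + cos 291°)/2) = -0.8241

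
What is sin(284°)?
sin(284°) = -0.9703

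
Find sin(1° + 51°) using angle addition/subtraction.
sin(1° + 51°) = sin 1° cos 51° + cos 1° sin 51° = 0.788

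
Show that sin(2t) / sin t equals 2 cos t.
LHS = 2 sin t cos t / sin t = 2 cos t = RHS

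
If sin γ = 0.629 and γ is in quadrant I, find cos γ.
cos γ = 0.7774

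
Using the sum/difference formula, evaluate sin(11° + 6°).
sin(11° + 6°) = sin 11° cos 6° + cos 11° sin 6° = 0.2924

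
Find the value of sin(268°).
sin(268°) = -0.9994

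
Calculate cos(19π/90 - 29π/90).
cos(19π/90 - 29π/90) = cos 19π/90 cos 29π/90 + sin 19π/90 sin 29π/90 = 0.9397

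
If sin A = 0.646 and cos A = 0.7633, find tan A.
tan A = sin A / cos A = 0.8463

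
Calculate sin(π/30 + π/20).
sin(π/30 + π/20) = sin π/30 cos π/20 + cos π/30 sin π/20 = (√6-√2)/4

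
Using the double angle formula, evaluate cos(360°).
cos(360°) = cos²180° - sin²180° = 1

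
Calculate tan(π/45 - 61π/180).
tan(π/45 - 61π/180) = (tan π/45 - tan 61π/180)/(1 + tan π/45 tan 61π/180) = -1.54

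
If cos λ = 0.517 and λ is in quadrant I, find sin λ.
sin λ = 0.856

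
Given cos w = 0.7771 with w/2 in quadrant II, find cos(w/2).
cos(w/2) = ±√((1 + cos w)/2); negative since w/2 ∈ QII, so cos(w/2) = -0.9426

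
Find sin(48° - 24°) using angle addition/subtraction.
sin(48° - 24°) = sin 48° cos 24° - cos 48° sin 24° = 0.4067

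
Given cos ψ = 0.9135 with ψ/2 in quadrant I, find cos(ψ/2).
cos(ψ/2) = ±√((1 + cos ψ)/2); positive since ψ/2 ∈ QI, so cos(ψ/2) = 0.9781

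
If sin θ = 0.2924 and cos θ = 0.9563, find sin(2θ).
sin(2θ) = 2 sin θ cos θ = 0.5592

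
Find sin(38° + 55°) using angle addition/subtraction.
sin(38° + 55°) = sin 38° cos 55° + cos 38° sin 55° = 0.9986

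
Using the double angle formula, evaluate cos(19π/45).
cos(19π/45) = cos²19π/90 - sin²19π/90 = 0.2419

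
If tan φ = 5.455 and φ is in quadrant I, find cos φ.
cos φ = 0.1803 (using tan²φ + 1 = sec²φ)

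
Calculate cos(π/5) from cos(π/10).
cos(π/5) = cos²π/10 - sin²π/10 = 0.809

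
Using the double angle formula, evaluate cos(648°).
cos(648°) = cos²324° - sin²324° = 0.309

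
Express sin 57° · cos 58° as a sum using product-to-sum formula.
sin 57° cos 58° = (1/2)[sin(57°+58°) + sin(57°-58°)]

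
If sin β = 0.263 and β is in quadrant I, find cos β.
cos β = 0.9648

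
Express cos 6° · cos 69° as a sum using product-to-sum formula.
cos 6° cos 69° = (1/2)[cos(6°-69°) + cos(6°+69°)]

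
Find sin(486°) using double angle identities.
sin(486°) = 2 sin 243° cos 243° = 0.809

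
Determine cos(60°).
cos(60°) = 1/2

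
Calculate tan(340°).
tan(340°) = -0.364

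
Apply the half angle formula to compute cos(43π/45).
cos(43π/45) = -√((1 + cos 86π/45)/2) = -0.9903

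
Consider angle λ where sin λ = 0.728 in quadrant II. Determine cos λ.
cos λ = ±√(1 - sin²λ) = -0.6856 (negative in QII)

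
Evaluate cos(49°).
cos(49°) = 0.6561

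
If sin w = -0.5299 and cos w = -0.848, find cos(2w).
cos(2w) = cos²w - sin²w = 0.4383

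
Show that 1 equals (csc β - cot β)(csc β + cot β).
RHS = csc²β - cot²β = (1 + cot²β) - cot²β = 1 = LHS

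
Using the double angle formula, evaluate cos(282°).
cos(282°) = cos²141° - sin²141° = 0.2079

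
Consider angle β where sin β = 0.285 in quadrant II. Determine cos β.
cos β = ±√(1 - sin²β) = -0.9585 (negative in QII)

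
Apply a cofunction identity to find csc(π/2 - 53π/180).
csc(π/2 - 53π/180) = sec(53π/180) = 1.662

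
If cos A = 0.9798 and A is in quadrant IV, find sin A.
sin A = -0.2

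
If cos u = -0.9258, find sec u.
sec u = 1/cos u = -1.08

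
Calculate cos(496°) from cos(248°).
cos(496°) = cos²248° - sin²248° = -0.7193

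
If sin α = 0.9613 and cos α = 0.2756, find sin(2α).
sin(2α) = 2 sin α cos α = 0.5299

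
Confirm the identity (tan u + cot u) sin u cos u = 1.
LHS = (sin u/cos u + cos u/sin u) sin u cos u = ((sin²u + cos²u)/(sin u cos u)) · sin u cos u = sin²u + cos²u = 1 = RHS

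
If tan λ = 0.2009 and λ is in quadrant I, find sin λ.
sin λ = 0.197 (using tan²λ + 1 = sec²λ)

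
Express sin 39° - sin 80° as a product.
sin 39° - sin 80° = 2 cos(59.5°) sin(-20.5°)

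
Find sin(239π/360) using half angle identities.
sin(239π/360) = √((1 - cos 239π/180)/2) = 0.8704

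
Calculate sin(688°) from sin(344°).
sin(688°) = 2 sin 344° cos 344° = -0.5299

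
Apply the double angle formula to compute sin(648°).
sin(648°) = 2 sin 324° cos 324° = -0.9511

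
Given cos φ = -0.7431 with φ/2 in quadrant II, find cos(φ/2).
cos(φ/2) = ±√((1 + cos φ)/2); negative since φ/2 ∈ QII, so cos(φ/2) = -0.3584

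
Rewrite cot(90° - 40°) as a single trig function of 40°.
cot(90° - 40°) = tan(40°)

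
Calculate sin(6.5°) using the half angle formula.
sin(6.5°) = √((1 - cos 13°)/2) = 0.1132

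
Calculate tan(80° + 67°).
tan(80° + 67°) = (tan 80° + tan 67°)/(1 - tan 80° tan 67°) = -0.6494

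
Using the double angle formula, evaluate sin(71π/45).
sin(71π/45) = 2 sin 71π/90 cos 71π/90 = -0.9703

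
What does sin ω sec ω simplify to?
sin ω sec ω = tan ω (using Reciprocal + quotient)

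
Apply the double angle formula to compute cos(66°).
cos(66°) = cos²33° - sin²33° = 0.4067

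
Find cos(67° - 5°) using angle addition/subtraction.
cos(67° - 5°) = cos 67° cos 5° + sin 67° sin 5° = 0.4695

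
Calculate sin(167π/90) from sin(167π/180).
sin(167π/90) = 2 sin 167π/180 cos 167π/180 = -0.4384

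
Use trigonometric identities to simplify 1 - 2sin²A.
1 - 2sin²A = cos(2A) (using Double angle)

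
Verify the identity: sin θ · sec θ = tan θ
LHS = sin θ · (1/cos θ) = sin θ/cos θ = tan θ = RHS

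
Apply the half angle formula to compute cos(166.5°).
cos(166.5°) = -√((1 + cos 333°)/2) = -0.9724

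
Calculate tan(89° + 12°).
tan(89° + 12°) = (tan 89° + tan 12°)/(1 - tan 89° tan 12°) = -5.145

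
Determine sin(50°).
sin(50°) = 0.766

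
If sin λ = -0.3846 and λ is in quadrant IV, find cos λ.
cos λ = 0.9231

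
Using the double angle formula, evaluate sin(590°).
sin(590°) = 2 sin 295° cos 295° = -0.766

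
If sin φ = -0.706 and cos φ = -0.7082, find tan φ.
tan φ = sin φ / cos φ = 0.9969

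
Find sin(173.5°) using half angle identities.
sin(173.5°) = √((1 - cos 347°)/2) = 0.1132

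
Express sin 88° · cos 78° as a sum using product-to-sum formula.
sin 88° cos 78° = (1/2)[sin(88°+78°) + sin(88°-78°)]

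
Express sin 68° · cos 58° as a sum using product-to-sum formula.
sin 68° cos 58° = (1/2)[sin(68°+58°) + sin(68°-58°)]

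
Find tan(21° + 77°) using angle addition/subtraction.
tan(21° + 77°) = (tan 21° + tan 77°)/(1 - tan 21° tan 77°) = -7.115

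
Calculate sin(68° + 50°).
sin(68° + 50°) = sin 68° cos 50° + cos 68° sin 50° = 0.8829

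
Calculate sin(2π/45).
sin(2π/45) = 0.1392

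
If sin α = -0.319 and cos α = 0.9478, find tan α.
tan α = sin α / cos α = -0.3366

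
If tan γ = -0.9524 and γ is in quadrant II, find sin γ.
sin γ = 0.6897 (using tan²γ + 1 = sec²γ)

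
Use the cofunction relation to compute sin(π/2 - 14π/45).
sin(π/2 - 14π/45) = cos(14π/45) = 0.5592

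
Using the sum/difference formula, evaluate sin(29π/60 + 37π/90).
sin(29π/60 + 37π/90) = sin 29π/60 cos 37π/90 + cos 29π/60 sin 37π/90 = 0.3256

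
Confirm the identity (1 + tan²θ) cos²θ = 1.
LHS = sec²θ · cos²θ = (1/cos²θ) · cos²θ = 1 = RHS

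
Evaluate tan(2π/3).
tan(2π/3) = -√3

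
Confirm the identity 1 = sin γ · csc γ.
RHS = sin γ · (1/sin γ) = 1 = LHS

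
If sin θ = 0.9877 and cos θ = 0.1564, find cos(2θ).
cos(2θ) = cos²θ - sin²θ = -0.9511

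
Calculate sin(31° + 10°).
sin(31° + 10°) = sin 31° cos 10° + cos 31° sin 10° = 0.6561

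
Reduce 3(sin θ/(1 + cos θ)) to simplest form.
3(sin θ/(1 + cos θ)) = 3(tan(θ/2)) (using Half angle)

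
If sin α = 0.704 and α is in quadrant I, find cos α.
cos α = 0.7102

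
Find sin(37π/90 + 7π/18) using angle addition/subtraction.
sin(37π/90 + 7π/18) = sin 37π/90 cos 7π/18 + cos 37π/90 sin 7π/18 = 0.5878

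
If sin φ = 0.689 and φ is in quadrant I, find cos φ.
cos φ = 0.7248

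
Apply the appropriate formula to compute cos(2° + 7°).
cos(2° + 7°) = cos 2° cos 7° - sin 2° sin 7° = 0.9877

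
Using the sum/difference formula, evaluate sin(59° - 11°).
sin(59° - 11°) = sin 59° cos 11° - cos 59° sin 11° = 0.7431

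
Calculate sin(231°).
sin(231°) = -0.7771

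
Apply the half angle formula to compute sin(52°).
sin(52°) = √((1 - cos 104°)/2) = 0.788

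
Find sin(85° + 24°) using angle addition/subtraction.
sin(85° + 24°) = sin 85° cos 24° + cos 85° sin 24° = 0.9455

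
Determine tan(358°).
tan(358°) = -0.03492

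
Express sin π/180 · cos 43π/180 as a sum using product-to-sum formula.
sin π/180 cos 43π/180 = (1/2)[sin(π/180+43π/180) + sin(π/180-43π/180)]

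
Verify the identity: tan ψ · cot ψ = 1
LHS = (sin ψ/cos ψ) · (cos ψ/sin ψ) = 1 = RHS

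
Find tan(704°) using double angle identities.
tan(704°) = 2 tan 352° / (1 - tan²352°) = -0.2867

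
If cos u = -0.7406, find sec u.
sec u = 1/cos u = -1.35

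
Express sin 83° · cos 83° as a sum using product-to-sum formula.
sin 83° cos 83° = (1/2)[sin(83°+83°) + sin(83°-83°)]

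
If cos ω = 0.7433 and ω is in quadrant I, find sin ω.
sin ω = 0.669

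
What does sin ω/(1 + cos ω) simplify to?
sin ω/(1 + cos ω) = tan(ω/2) (using Half angle)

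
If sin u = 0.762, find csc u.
csc u = 1/sin u = 1.312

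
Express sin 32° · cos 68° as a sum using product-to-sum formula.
sin 32° cos 68° = (1/2)[sin(32°+68°) + sin(32°-68°)]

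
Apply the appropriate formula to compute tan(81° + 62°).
tan(81° + 62°) = (tan 81° + tan 62°)/(1 - tan 81° tan 62°) = -0.7536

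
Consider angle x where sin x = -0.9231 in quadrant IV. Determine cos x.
cos x = √(1 - sin²x) = 0.3846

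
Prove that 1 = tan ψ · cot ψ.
RHS = (sin ψ/cos ψ) · (cos ψ/sin ψ) = 1 = LHS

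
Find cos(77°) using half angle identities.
cos(77°) = √((1 + cos 154°)/2) = 0.225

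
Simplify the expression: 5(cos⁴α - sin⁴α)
5(cos⁴α - sin⁴α) = 5(cos(2α)) (using Factoring + double angle)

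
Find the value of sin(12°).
sin(12°) = 0.2079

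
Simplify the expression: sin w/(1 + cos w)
sin w/(1 + cos w) = tan(w/2) (using Half angle)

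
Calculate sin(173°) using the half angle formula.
sin(173°) = √((1 - cos 346°)/2) = 0.1219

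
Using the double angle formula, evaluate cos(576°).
cos(576°) = cos²288° - sin²288° = -0.809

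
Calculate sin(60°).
sin(60°) = √3/2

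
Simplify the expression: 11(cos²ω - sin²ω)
11(cos²ω - sin²ω) = 11(cos(2ω)) (using Double angle)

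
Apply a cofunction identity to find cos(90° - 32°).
cos(90° - 32°) = sin(32°) = 0.5299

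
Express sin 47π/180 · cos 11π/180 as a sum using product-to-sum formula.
sin 47π/180 cos 11π/180 = (1/2)[sin(47π/180+11π/180) + sin(47π/180-11π/180)]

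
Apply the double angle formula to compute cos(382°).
cos(382°) = 2cos²191° - 1 = 0.9272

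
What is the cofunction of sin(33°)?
sin(33°) = cos(90° - 33°) = cos(57°)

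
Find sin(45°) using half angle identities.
sin(45°) = √((1 - cos 90°)/2) = √2/2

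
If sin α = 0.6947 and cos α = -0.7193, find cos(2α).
cos(2α) = cos²α - sin²α = 0.03478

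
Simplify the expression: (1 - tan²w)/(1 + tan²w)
(1 - tan²w)/(1 + tan²w) = cos(2w) (using Double angle)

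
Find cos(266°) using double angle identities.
cos(266°) = cos²133° - sin²133° = -0.06976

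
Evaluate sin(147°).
sin(147°) = 0.5446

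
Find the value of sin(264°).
sin(264°) = -0.9945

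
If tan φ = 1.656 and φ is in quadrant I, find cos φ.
cos φ = 0.5169 (using tan²φ + 1 = sec²φ)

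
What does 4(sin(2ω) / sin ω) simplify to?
4(sin(2ω) / sin ω) = 4(2 cos ω) (using Double angle)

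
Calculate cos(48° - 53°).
cos(48° - 53°) = cos 48° cos 53° + sin 48° sin 53° = 0.9962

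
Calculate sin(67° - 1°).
sin(67° - 1°) = sin 67° cos 1° - cos 67° sin 1° = 0.9135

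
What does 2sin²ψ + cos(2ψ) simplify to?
2sin²ψ + cos(2ψ) = 1 (using Double angle)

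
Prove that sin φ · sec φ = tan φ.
LHS = sin φ · (1/cos φ) = sin φ/cos φ = tan φ = RHS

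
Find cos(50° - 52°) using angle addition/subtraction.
cos(50° - 52°) = cos 50° cos 52° + sin 50° sin 52° = 0.9994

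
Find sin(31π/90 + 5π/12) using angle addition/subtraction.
sin(31π/90 + 5π/12) = sin 31π/90 cos 5π/12 + cos 31π/90 sin 5π/12 = 0.682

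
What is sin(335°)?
sin(335°) = -0.4226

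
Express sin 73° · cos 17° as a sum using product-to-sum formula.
sin 73° cos 17° = (1/2)[sin(73°+17°) + sin(73°-17°)]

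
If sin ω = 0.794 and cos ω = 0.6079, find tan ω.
tan ω = sin ω / cos ω = 1.306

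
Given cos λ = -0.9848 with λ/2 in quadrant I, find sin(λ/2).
sin(λ/2) = ±√((1 - cos λ)/2); positive since λ/2 ∈ QI, so sin(λ/2) = 0.9962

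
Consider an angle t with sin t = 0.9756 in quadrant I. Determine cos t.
cos t = √(1 - sin²t) = 0.2196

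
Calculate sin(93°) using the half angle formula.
sin(93°) = √((1 - cos 186°)/2) = 0.9986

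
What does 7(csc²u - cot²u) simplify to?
7(csc²u - cot²u) = 7 (using Pythagorean identity)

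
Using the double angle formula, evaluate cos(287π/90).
cos(287π/90) = cos²287π/180 - sin²287π/180 = -0.829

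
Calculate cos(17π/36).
cos(17π/36) = 0.08716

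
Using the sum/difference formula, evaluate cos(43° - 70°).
cos(43° - 70°) = cos 43° cos 70° + sin 43° sin 70° = 0.891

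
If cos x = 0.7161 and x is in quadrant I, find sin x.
sin x = 0.698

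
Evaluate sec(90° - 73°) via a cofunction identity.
sec(90° - 73°) = csc(73°) = 1.046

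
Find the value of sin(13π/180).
sin(13π/180) = 0.225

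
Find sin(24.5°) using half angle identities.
sin(24.5°) = √((1 - cos 49°)/2) = 0.4147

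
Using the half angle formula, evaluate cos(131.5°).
cos(131.5°) = -√((1 + cos 263°)/2) = -0.6626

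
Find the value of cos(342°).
cos(342°) = 0.9511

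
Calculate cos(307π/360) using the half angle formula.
cos(307π/360) = -√((1 + cos 307π/180)/2) = -0.8949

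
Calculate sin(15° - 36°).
sin(15° - 36°) = sin 15° cos 36° - cos 15° sin 36° = -0.3584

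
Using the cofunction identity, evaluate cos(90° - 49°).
cos(90° - 49°) = sin(49°) = 0.7547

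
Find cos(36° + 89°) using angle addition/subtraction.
cos(36° + 89°) = cos 36° cos 89° - sin 36° sin 89° = -0.5736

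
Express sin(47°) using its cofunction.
sin(47°) = cos(90° - 47°) = cos(43°)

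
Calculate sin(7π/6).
sin(7π/6) = -1/2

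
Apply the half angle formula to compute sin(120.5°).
sin(120.5°) = √((1 - cos 241°)/2) = 0.8616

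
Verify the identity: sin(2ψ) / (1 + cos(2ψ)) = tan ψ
LHS = 2 sin ψ cos ψ / (2cos²ψ) = sin ψ/cos ψ = tan ψ = RHS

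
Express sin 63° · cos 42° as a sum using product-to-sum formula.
sin 63° cos 42° = (1/2)[sin(63°+42°) + sin(63°-42°)]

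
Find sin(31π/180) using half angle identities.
sin(31π/180) = √((1 - cos 31π/90)/2) = 0.515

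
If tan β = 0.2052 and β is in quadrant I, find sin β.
sin β = 0.201 (using tan²β + 1 = sec²β)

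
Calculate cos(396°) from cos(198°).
cos(396°) = 1 - 2sin²198° = 0.809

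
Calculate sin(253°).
sin(253°) = -0.9563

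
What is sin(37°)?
sin(37°) = 0.6018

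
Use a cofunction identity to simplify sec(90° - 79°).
sec(90° - 79°) = csc(79°)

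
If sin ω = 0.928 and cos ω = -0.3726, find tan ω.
tan ω = sin ω / cos ω = -2.491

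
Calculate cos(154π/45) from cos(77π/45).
cos(154π/45) = cos²77π/45 - sin²77π/45 = -0.2419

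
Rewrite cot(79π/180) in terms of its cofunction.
cot(79π/180) = tan(π/2 - 79π/180) = tan(11π/180)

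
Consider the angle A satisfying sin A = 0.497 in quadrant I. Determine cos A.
cos A = √(1 - sin²A) = 0.8678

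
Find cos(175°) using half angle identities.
cos(175°) = -√((1 + cos 350°)/2) = -0.9962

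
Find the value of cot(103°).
cot(103°) = -0.2309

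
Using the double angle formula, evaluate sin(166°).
sin(166°) = 2 sin 83° cos 83° = 0.2419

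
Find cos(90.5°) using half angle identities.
cos(90.5°) = -√((1 + cos 181°)/2) = -0.008727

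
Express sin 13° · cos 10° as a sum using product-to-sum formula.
sin 13° cos 10° = (1/2)[sin(13°+10°) + sin(13°-10°)]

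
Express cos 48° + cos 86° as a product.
cos 48° + cos 86° = 2 cos(67°) cos(-19°)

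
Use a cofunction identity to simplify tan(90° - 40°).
tan(90° - 40°) = cot(40°)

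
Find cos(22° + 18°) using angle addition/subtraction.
cos(22° + 18°) = cos 22° cos 18° - sin 22° sin 18° = 0.766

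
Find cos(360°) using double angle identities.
cos(360°) = cos²180° - sin²180° = 1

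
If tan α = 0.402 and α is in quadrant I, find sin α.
sin α = 0.373 (using tan²α + 1 = sec²α)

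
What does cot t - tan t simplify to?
cot t - tan t = 2 cot(2t) (using Double angle)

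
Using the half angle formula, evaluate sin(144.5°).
sin(144.5°) = √((1 - cos 289°)/2) = 0.5807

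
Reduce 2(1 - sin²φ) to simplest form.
2(1 - sin²φ) = 2(cos²φ) (using Pythagorean identity)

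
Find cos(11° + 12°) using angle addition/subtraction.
cos(11° + 12°) = cos 11° cos 12° - sin 11° sin 12° = 0.9205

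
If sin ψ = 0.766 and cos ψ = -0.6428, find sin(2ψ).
sin(2ψ) = 2 sin ψ cos ψ = -0.9848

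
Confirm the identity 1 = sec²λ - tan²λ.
RHS = 1/cos²λ - sin²λ/cos²λ = (1 - sin²λ)/cos²λ = cos²λ/cos²λ = 1 = LHS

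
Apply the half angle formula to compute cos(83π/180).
cos(83π/180) = √((1 + cos 83π/90)/2) = 0.1219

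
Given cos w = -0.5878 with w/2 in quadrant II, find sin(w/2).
sin(w/2) = ±√((1 - cos w)/2); positive since w/2 ∈ QII, so sin(w/2) = 0.891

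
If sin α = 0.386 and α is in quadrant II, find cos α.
cos α = -0.9225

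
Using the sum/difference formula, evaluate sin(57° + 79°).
sin(57° + 79°) = sin 57° cos 79° + cos 57° sin 79° = 0.6947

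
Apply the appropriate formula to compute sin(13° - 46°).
sin(13° - 46°) = sin 13° cos 46° - cos 13° sin 46° = -0.5446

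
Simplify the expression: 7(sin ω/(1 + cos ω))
7(sin ω/(1 + cos ω)) = 7(tan(ω/2)) (using Half angle)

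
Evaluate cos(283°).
cos(283°) = 0.225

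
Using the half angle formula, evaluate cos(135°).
cos(135°) = -√((1 + cos 270°)/2) = -√2/2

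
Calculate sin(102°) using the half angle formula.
sin(102°) = √((1 - cos 204°)/2) = 0.9781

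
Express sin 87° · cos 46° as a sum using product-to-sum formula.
sin 87° cos 46° = (1/2)[sin(87°+46°) + sin(87°-46°)]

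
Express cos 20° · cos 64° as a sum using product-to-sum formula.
cos 20° cos 64° = (1/2)[cos(20°-64°) + cos(20°+64°)]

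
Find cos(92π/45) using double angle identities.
cos(92π/45) = cos²46π/45 - sin²46π/45 = 0.9903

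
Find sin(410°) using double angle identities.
sin(410°) = 2 sin 205° cos 205° = 0.766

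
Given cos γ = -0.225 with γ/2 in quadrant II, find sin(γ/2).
sin(γ/2) = ±√((1 - cos γ)/2); positive since γ/2 ∈ QII, so sin(γ/2) = 0.7826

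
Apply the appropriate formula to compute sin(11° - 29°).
sin(11° - 29°) = sin 11° cos 29° - cos 11° sin 29° = -0.309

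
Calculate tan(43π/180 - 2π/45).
tan(43π/180 - 2π/45) = (tan 43π/180 - tan 2π/45)/(1 + tan 43π/180 tan 2π/45) = 0.7002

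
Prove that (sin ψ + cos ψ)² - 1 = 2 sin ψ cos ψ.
LHS = sin²ψ + 2 sin ψ cos ψ + cos²ψ - 1 = (sin²ψ + cos²ψ) + 2 sin ψ cos ψ - 1 = 1 + 2 sin ψ cos ψ - 1 = 2 sin ψ cos ψ = RHS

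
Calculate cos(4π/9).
cos(4π/9) = 0.1736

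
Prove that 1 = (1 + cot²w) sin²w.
RHS = csc²w · sin²w = (1/sin²w) · sin²w = 1 = LHS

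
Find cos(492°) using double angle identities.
cos(492°) = cos²246° - sin²246° = -0.6691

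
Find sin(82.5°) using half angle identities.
sin(82.5°) = √((1 - cos 165°)/2) = 0.9914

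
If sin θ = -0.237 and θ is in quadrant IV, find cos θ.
cos θ = 0.9715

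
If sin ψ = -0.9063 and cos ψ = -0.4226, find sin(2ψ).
sin(2ψ) = 2 sin ψ cos ψ = 0.766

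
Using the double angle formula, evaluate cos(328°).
cos(328°) = cos²164° - sin²164° = 0.848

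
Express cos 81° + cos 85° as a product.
cos 81° + cos 85° = 2 cos(83°) cos(-2°)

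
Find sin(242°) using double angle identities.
sin(242°) = 2 sin 121° cos 121° = -0.8829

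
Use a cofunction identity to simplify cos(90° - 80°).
cos(90° - 80°) = sin(80°)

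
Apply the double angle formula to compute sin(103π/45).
sin(103π/45) = 2 sin 103π/90 cos 103π/90 = 0.788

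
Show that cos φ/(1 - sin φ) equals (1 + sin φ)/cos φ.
RHS = (1 + sin φ)(1 - sin φ) / (cos φ(1 - sin φ)) = (1 - sin²φ) / (cos φ(1 - sin φ)) = cos²φ / (cos φ(1 - sin φ)) = cos φ/(1 - sin φ) = LHS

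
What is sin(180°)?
sin(180°) = 0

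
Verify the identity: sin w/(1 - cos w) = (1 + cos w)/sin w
LHS = sin w(1 + cos w) / ((1 - cos w)(1 + cos w)) = sin w(1 + cos w) / (1 - cos²w) = sin w(1 + cos w) / sin²w = (1 + cos w)/sin w = RHS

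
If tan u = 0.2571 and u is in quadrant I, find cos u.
cos u = 0.9685 (using tan²u + 1 = sec²u)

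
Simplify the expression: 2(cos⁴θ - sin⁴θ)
2(cos⁴θ - sin⁴θ) = 2(cos(2θ)) (using Factoring + double angle)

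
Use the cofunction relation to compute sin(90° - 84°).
sin(90° - 84°) = cos(84°) = 0.1045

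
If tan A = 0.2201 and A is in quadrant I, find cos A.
cos A = 0.9766 (using tan²A + 1 = sec²A)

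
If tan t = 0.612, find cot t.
cot t = 1/tan t = 1.634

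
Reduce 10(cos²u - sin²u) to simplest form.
10(cos²u - sin²u) = 10(cos(2u)) (using Double angle)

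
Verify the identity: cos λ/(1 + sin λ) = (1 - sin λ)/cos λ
RHS = (1 - sin λ)(1 + sin λ) / (cos λ(1 + sin λ)) = (1 - sin²λ) / (cos λ(1 + sin λ)) = cos²λ / (cos λ(1 + sin λ)) = cos λ/(1 + sin λ) = LHS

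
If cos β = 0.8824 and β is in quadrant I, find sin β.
sin β = 0.4705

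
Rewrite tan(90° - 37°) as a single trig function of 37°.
tan(90° - 37°) = cot(37°)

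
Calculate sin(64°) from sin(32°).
sin(64°) = 2 sin 32° cos 32° = 0.8988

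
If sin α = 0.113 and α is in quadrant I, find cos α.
cos α = 0.9936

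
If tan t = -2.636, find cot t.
cot t = 1/tan t = -0.3794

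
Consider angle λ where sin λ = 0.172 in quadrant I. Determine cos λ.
cos λ = √(1 - sin²λ) = 0.9851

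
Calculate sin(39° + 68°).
sin(39° + 68°) = sin 39° cos 68° + cos 39° sin 68° = 0.9563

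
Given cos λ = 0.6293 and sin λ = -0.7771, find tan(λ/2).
tan(λ/2) = sin λ / (1 + cos λ) = -0.477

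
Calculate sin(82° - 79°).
sin(82° - 79°) = sin 82° cos 79° - cos 82° sin 79° = 0.05234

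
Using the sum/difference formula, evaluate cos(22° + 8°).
cos(22° + 8°) = cos 22° cos 8° - sin 22° sin 8° = √3/2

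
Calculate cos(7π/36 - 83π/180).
cos(7π/36 - 83π/180) = cos 7π/36 cos 83π/180 + sin 7π/36 sin 83π/180 = 0.6691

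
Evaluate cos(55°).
cos(55°) = 0.5736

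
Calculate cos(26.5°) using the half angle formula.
cos(26.5°) = √((1 + cos 53°)/2) = 0.8949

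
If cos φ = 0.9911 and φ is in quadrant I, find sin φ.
sin φ = 0.1331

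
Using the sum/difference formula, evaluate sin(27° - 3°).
sin(27° - 3°) = sin 27° cos 3° - cos 27° sin 3° = 0.4067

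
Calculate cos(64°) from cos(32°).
cos(64°) = cos²32° - sin²32° = 0.4384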